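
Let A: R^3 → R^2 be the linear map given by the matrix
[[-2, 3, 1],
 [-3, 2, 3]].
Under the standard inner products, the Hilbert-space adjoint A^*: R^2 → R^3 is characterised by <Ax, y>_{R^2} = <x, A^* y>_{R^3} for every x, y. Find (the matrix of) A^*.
A^* = A^T =
[[-2, -3],
 [3, 2],
 [1, 3]]

For real matrices with standard dot products, the defining identity <Ax, y> = <x, A^* y> gives (Ax)^T y = x^T (A^*) y, i.e. x^T A^T y = x^T (A^*) y. Since this holds for all x, y, we must have A^* = A^T. Therefore
A^* =
[[-2, -3],
 [3, 2],
 [1, 3]].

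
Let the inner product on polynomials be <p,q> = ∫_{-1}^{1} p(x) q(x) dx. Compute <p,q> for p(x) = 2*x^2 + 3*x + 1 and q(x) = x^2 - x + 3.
<p,q> = 142/15

Expand the product: p(x)·q(x) = 2*x^4 + x^3 + 4*x^2 + 8*x + 3.
∫_{-1}^{1} of each monomial x^k gives [2/(k+1) if k even, 0 if k odd]. Integrating term-by-term (or equivalently evaluating the antiderivative F(x) = 2*x^5/5 + x^4/4 + 4*x^3/3 + 4*x^2 + 3*x at the endpoints):
  F(1) − F(−1) = 539/60 − (-29/60) = 142/15.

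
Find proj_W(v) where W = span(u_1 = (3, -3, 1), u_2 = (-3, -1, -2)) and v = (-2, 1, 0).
proj_W(v) = (-327/202, 235/202, -66/101)

Set up U = [u_1 | ... | u_2] ∈ R^(3×2). The projector onto W = col(U) is P = U (U^T U)^(-1) U^T.
Compute U^T U =
  [19, -8]
  [-8, 14],
and U^T v = (-9, 5).
Solve U^T U · c = U^T v for the coefficients: c = (-43/101, 23/202). The projection is proj_W(v) = U c.
Check: (v - proj_W(v)) · u_1 = 0  (should be 0).
Check: (v - proj_W(v)) · u_2 = 0  (should be 0).
Result: proj_W(v) = (-327/202, 235/202, -66/101).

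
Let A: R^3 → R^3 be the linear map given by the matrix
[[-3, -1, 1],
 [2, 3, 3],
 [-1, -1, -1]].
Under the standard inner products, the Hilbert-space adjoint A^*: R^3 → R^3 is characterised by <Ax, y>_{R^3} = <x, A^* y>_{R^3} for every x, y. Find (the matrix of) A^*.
A^* = A^T =
[[-3, 2, -1],
 [-1, 3, -1],
 [1, 3, -1]]

For real matrices with standard dot products, the defining identity <Ax, y> = <x, A^* y> gives (Ax)^T y = x^T (A^*) y, i.e. x^T A^T y = x^T (A^*) y. Since this holds for all x, y, we must have A^* = A^T. Therefore
A^* =
[[-3, 2, -1],
 [-1, 3, -1],
 [1, 3, -1]].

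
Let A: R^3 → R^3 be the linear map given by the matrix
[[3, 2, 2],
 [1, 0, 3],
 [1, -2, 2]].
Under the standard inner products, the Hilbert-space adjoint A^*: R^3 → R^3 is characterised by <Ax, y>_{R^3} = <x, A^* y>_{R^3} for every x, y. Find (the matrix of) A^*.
A^* = A^T =
[[3, 1, 1],
 [2, 0, -2],
 [2, 3, 2]]

For real matrices with standard dot products, the defining identity <Ax, y> = <x, A^* y> gives (Ax)^T y = x^T (A^*) y, i.e. x^T A^T y = x^T (A^*) y. Since this holds for all x, y, we must have A^* = A^T. Therefore
A^* =
[[3, 1, 1],
 [2, 0, -2],
 [2, 3, 2]].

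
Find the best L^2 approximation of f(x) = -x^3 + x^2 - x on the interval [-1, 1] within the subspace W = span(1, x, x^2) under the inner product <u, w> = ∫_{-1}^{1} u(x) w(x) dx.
g(x) = x^2 - 8*x/5

The best approximation g ∈ W is the orthogonal projection of f onto W. Writing g = a_0 + a_1 x + a_2 x^2, the coefficients solve the normal equations G · a = b where
  G_{ij} = <φ_i, φ_j> and b_i = <f, φ_i>, with φ_0 = 1, φ_1 = x, φ_2 = x^2.
G =
  [2, 0, 2/3]
  [0, 2/3, 0]
  [2/3, 0, 2/5],
b = (2/3, -16/15, 2/5).
Solving gives a_0 = 0, a_1 = -8/5, a_2 = 1, so
  g(x) = x^2 - 8*x/5.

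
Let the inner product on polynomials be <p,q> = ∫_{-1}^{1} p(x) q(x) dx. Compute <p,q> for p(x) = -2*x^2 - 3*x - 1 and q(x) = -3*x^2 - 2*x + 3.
<p,q> = -8/5

Expand the product: p(x)·q(x) = 6*x^4 + 13*x^3 + 3*x^2 - 7*x - 3.
∫_{-1}^{1} of each monomial x^k gives [2/(k+1) if k even, 0 if k odd]. Integrating term-by-term (or equivalently evaluating the antiderivative F(x) = 6*x^5/5 + 13*x^4/4 + x^3 - 7*x^2/2 - 3*x at the endpoints):
  F(1) − F(−1) = -21/20 − (11/20) = -8/5.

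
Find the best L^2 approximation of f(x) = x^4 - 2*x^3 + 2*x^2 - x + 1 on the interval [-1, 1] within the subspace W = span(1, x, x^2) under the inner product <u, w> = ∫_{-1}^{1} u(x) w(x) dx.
g(x) = 20*x^2/7 - 11*x/5 + 32/35

The best approximation g ∈ W is the orthogonal projection of f onto W. Writing g = a_0 + a_1 x + a_2 x^2, the coefficients solve the normal equations G · a = b where
  G_{ij} = <φ_i, φ_j> and b_i = <f, φ_i>, with φ_0 = 1, φ_1 = x, φ_2 = x^2.
G =
  [2, 0, 2/3]
  [0, 2/3, 0]
  [2/3, 0, 2/5],
b = (56/15, -22/15, 184/105).
Solving gives a_0 = 32/35, a_1 = -11/5, a_2 = 20/7, so
  g(x) = 20*x^2/7 - 11*x/5 + 32/35.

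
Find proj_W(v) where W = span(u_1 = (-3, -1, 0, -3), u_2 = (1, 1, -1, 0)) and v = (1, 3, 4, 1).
proj_W(v) = (45/41, -9/41, 36/41, 81/41)

Set up U = [u_1 | ... | u_2] ∈ R^(4×2). The projector onto W = col(U) is P = U (U^T U)^(-1) U^T.
Compute U^T U =
  [19, -4]
  [-4, 3],
and U^T v = (-9, 0).
Solve U^T U · c = U^T v for the coefficients: c = (-27/41, -36/41). The projection is proj_W(v) = U c.
Check: (v - proj_W(v)) · u_1 = 0  (should be 0).
Check: (v - proj_W(v)) · u_2 = 0  (should be 0).
Result: proj_W(v) = (45/41, -9/41, 36/41, 81/41).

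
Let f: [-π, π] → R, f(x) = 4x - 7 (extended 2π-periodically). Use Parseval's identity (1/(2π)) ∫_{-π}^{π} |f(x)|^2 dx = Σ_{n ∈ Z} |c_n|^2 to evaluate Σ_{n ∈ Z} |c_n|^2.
Σ |c_n|^2 = 16π^2/3 + 49

Expand and integrate term by term over [-π, π]:
  ∫ (4x)^2 dx = 16·(2π^3/3); ∫ 2·4·(-7)·x dx = 0 (odd integrand); ∫ (-7)^2 dx = 49·2π.
So (1/(2π)) ∫_{-π}^{π} (4x - 7)^2 dx = 16π^2/3 + 49 = 16π^2/3 + 49.
Parseval ⇒ Σ |c_n|^2 = 16π^2/3 + 49.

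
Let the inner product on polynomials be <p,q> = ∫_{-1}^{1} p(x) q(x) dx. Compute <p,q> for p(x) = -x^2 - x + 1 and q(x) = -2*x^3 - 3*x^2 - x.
<p,q> = 2/3

Expand the product: p(x)·q(x) = 2*x^5 + 5*x^4 + 2*x^3 - 2*x^2 - x.
∫_{-1}^{1} of each monomial x^k gives [2/(k+1) if k even, 0 if k odd]. Integrating term-by-term (or equivalently evaluating the antiderivative F(x) = x^6/3 + x^5 + x^4/2 - 2*x^3/3 - x^2/2 at the endpoints):
  F(1) − F(−1) = 2/3 − (0) = 2/3.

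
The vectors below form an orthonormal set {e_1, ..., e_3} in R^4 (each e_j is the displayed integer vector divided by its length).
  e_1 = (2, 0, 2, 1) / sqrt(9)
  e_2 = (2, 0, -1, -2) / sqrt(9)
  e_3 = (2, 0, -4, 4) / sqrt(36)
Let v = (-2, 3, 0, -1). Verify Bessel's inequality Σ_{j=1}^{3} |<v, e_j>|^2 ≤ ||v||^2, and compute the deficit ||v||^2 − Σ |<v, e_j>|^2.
Σ |<v, e_j>|^2 = 5; ||v||^2 = 14; deficit = 9

Write each e_j = u_j / sqrt(<u_j, u_j>) where u_j is the displayed integer vector. Then <v, e_j> = <v, u_j> / sqrt(<u_j, u_j>), so |<v, e_j>|^2 = <v, u_j>^2 / <u_j, u_j>.
Coefficients: <v, e_1> = -5/sqrt(9), <v, e_2> = -2/sqrt(9), <v, e_3> = -8/sqrt(36).
Square and sum: Σ |<v, e_j>|^2 = 5.
Compute ||v||^2 = v·v = 14.
Deficit = 14 − 5 = 9 ≥ 0, confirming Bessel's inequality. (The deficit equals ||v − Σ <v,e_j> e_j||^2, the squared distance from v to span{e_j}.)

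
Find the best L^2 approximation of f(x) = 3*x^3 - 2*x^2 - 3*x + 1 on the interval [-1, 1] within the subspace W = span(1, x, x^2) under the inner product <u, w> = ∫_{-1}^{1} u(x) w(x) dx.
g(x) = -2*x^2 - 6*x/5 + 1

The best approximation g ∈ W is the orthogonal projection of f onto W. Writing g = a_0 + a_1 x + a_2 x^2, the coefficients solve the normal equations G · a = b where
  G_{ij} = <φ_i, φ_j> and b_i = <f, φ_i>, with φ_0 = 1, φ_1 = x, φ_2 = x^2.
G =
  [2, 0, 2/3]
  [0, 2/3, 0]
  [2/3, 0, 2/5],
b = (2/3, -4/5, -2/15).
Solving gives a_0 = 1, a_1 = -6/5, a_2 = -2, so
  g(x) = -2*x^2 - 6*x/5 + 1.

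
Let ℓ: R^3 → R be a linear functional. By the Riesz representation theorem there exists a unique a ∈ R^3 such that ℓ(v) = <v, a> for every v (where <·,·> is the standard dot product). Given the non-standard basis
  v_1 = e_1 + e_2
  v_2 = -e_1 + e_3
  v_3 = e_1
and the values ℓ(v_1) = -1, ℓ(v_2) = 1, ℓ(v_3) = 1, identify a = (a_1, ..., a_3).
a = (1, -2, 2)

Write a = (a_1, ..., a_3) in the standard basis. For each basis vector v_i, ℓ(v_i) = <v_i, a> is a linear equation in the a_j's. Collect the n equations into a matrix system V a = ℓ, where row i of V is v_i (expressed in the standard basis). Since V is invertible (lower-triangular with 1s on the diagonal, up to permutation), solve by back-substitution:
  V =
[[1, 1, 0],
 [-1, 0, 1],
 [1, 0, 0]]
  V a = (-1, 1, 1)
Solving gives a = (1, -2, 2).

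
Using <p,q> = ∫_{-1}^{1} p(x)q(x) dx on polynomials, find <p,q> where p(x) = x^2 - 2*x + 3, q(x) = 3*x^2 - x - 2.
<p,q> = -24/5

Expand the product: p(x)·q(x) = 3*x^4 - 7*x^3 + 9*x^2 + x - 6.
∫_{-1}^{1} of each monomial x^k gives [2/(k+1) if k even, 0 if k odd]. Integrating term-by-term (or equivalently evaluating the antiderivative F(x) = 3*x^5/5 - 7*x^4/4 + 3*x^3 + x^2/2 - 6*x at the endpoints):
  F(1) − F(−1) = -73/20 − (23/20) = -24/5.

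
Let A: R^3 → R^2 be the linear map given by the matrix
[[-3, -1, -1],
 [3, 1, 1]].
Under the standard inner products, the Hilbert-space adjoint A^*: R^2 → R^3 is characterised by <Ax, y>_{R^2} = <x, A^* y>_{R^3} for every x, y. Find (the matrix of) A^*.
A^* = A^T =
[[-3, 3],
 [-1, 1],
 [-1, 1]]

For real matrices with standard dot products, the defining identity <Ax, y> = <x, A^* y> gives (Ax)^T y = x^T (A^*) y, i.e. x^T A^T y = x^T (A^*) y. Since this holds for all x, y, we must have A^* = A^T. Therefore
A^* =
[[-3, 3],
 [-1, 1],
 [-1, 1]].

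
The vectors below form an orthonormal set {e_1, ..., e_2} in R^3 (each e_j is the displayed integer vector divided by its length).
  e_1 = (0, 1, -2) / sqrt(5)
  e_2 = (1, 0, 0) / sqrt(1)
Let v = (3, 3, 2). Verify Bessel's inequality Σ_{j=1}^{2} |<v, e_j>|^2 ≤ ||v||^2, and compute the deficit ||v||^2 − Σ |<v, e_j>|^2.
Σ |<v, e_j>|^2 = 46/5; ||v||^2 = 22; deficit = 64/5

Write each e_j = u_j / sqrt(<u_j, u_j>) where u_j is the displayed integer vector. Then <v, e_j> = <v, u_j> / sqrt(<u_j, u_j>), so |<v, e_j>|^2 = <v, u_j>^2 / <u_j, u_j>.
Coefficients: <v, e_1> = -1/sqrt(5), <v, e_2> = 3/sqrt(1).
Square and sum: Σ |<v, e_j>|^2 = 46/5.
Compute ||v||^2 = v·v = 22.
Deficit = 22 − 46/5 = 64/5 ≥ 0, confirming Bessel's inequality. (The deficit equals ||v − Σ <v,e_j> e_j||^2, the squared distance from v to span{e_j}.)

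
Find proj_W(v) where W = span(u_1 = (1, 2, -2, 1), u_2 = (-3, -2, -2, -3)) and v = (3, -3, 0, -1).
proj_W(v) = (-1/7, -5/7, 8/7, -1/7)

Set up U = [u_1 | ... | u_2] ∈ R^(4×2). The projector onto W = col(U) is P = U (U^T U)^(-1) U^T.
Compute U^T U =
  [10, -6]
  [-6, 26],
and U^T v = (-4, 0).
Solve U^T U · c = U^T v for the coefficients: c = (-13/28, -3/28). The projection is proj_W(v) = U c.
Check: (v - proj_W(v)) · u_1 = 0  (should be 0).
Check: (v - proj_W(v)) · u_2 = 0  (should be 0).
Result: proj_W(v) = (-1/7, -5/7, 8/7, -1/7).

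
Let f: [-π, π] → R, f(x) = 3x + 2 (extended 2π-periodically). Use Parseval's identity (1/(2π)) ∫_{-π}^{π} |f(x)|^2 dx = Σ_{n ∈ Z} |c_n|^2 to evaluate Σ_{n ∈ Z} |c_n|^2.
Σ |c_n|^2 = 3π^2 + 4

Expand and integrate term by term over [-π, π]:
  ∫ (3x)^2 dx = 9·(2π^3/3); ∫ 2·3·(2)·x dx = 0 (odd integrand); ∫ 2^2 dx = 4·2π.
So (1/(2π)) ∫_{-π}^{π} (3x + 2)^2 dx = 9π^2/3 + 4 = 3π^2 + 4.
Parseval ⇒ Σ |c_n|^2 = 3π^2 + 4.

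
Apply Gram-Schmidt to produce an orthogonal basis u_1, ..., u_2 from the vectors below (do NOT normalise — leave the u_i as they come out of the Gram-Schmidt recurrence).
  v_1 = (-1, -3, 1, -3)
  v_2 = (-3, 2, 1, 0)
Orthogonal basis:
  u_1 = (-1, -3, 1, -3)
  u_2 = (-31/10, 17/10, 11/10, -3/10)

Apply the Gram-Schmidt recurrence
  u_1 = v_1
  u_i = v_i − Σ_{j<i} ((v_i · u_j) / (u_j · u_j)) · u_j.

Step by step this gives:
  u_1 = (-1, -3, 1, -3)
  u_2 = (-31/10, 17/10, 11/10, -3/10)

Orthogonality check:
  u_2 · u_1 = 0 (should be 0)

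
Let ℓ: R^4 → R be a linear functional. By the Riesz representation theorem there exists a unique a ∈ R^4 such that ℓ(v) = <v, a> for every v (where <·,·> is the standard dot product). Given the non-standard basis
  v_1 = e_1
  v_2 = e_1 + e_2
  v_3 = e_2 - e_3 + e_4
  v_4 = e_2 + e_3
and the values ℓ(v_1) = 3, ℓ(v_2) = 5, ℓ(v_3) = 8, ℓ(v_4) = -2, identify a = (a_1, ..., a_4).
a = (3, 2, -4, 2)

Write a = (a_1, ..., a_4) in the standard basis. For each basis vector v_i, ℓ(v_i) = <v_i, a> is a linear equation in the a_j's. Collect the n equations into a matrix system V a = ℓ, where row i of V is v_i (expressed in the standard basis). Since V is invertible (lower-triangular with 1s on the diagonal, up to permutation), solve by back-substitution:
  V =
[[1, 0, 0, 0],
 [1, 1, 0, 0],
 [0, 1, -1, 1],
 [0, 1, 1, 0]]
  V a = (3, 5, 8, -2)
Solving gives a = (3, 2, -4, 2).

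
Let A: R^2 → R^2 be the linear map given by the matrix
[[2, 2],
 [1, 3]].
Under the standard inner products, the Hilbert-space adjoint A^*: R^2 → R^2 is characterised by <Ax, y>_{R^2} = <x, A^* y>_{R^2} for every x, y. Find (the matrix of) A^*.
A^* = A^T =
[[2, 1],
 [2, 3]]

For real matrices with standard dot products, the defining identity <Ax, y> = <x, A^* y> gives (Ax)^T y = x^T (A^*) y, i.e. x^T A^T y = x^T (A^*) y. Since this holds for all x, y, we must have A^* = A^T. Therefore
A^* =
[[2, 1],
 [2, 3]].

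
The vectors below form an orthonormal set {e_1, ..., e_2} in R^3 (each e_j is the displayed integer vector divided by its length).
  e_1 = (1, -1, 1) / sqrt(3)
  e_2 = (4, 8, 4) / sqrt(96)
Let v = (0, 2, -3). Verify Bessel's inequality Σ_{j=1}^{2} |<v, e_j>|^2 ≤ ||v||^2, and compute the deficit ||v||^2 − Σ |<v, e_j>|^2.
Σ |<v, e_j>|^2 = 17/2; ||v||^2 = 13; deficit = 9/2

Write each e_j = u_j / sqrt(<u_j, u_j>) where u_j is the displayed integer vector. Then <v, e_j> = <v, u_j> / sqrt(<u_j, u_j>), so |<v, e_j>|^2 = <v, u_j>^2 / <u_j, u_j>.
Coefficients: <v, e_1> = -5/sqrt(3), <v, e_2> = 4/sqrt(96).
Square and sum: Σ |<v, e_j>|^2 = 17/2.
Compute ||v||^2 = v·v = 13.
Deficit = 13 − 17/2 = 9/2 ≥ 0, confirming Bessel's inequality. (The deficit equals ||v − Σ <v,e_j> e_j||^2, the squared distance from v to span{e_j}.)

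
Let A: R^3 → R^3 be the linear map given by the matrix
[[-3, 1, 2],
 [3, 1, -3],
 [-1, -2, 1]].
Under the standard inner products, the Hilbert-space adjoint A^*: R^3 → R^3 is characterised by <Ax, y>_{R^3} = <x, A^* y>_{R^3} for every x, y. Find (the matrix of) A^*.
A^* = A^T =
[[-3, 3, -1],
 [1, 1, -2],
 [2, -3, 1]]

For real matrices with standard dot products, the defining identity <Ax, y> = <x, A^* y> gives (Ax)^T y = x^T (A^*) y, i.e. x^T A^T y = x^T (A^*) y. Since this holds for all x, y, we must have A^* = A^T. Therefore
A^* =
[[-3, 3, -1],
 [1, 1, -2],
 [2, -3, 1]].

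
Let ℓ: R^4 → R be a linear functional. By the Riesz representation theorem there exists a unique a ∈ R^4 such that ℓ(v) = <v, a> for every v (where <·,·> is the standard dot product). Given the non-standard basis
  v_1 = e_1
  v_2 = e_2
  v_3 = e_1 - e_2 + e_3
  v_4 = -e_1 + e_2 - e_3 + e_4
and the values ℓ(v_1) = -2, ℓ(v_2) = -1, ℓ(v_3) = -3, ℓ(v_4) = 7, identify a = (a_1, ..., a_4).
a = (-2, -1, -2, 4)

Write a = (a_1, ..., a_4) in the standard basis. For each basis vector v_i, ℓ(v_i) = <v_i, a> is a linear equation in the a_j's. Collect the n equations into a matrix system V a = ℓ, where row i of V is v_i (expressed in the standard basis). Since V is invertible (lower-triangular with 1s on the diagonal, up to permutation), solve by back-substitution:
  V =
[[1, 0, 0, 0],
 [0, 1, 0, 0],
 [1, -1, 1, 0],
 [-1, 1, -1, 1]]
  V a = (-2, -1, -3, 7)
Solving gives a = (-2, -1, -2, 4).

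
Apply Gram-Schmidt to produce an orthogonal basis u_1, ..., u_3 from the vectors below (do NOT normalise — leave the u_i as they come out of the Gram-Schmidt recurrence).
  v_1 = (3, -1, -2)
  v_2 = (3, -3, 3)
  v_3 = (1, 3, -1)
Orthogonal basis:
  u_1 = (3, -1, -2)
  u_2 = (12/7, -18/7, 27/7)
  u_3 = (24/19, 40/19, 16/19)

Apply the Gram-Schmidt recurrence
  u_1 = v_1
  u_i = v_i − Σ_{j<i} ((v_i · u_j) / (u_j · u_j)) · u_j.

Step by step this gives:
  u_1 = (3, -1, -2)
  u_2 = (12/7, -18/7, 27/7)
  u_3 = (24/19, 40/19, 16/19)

Orthogonality check:
  u_2 · u_1 = 0 (should be 0)
  u_3 · u_1 = 0 (should be 0)
  u_3 · u_2 = 0 (should be 0)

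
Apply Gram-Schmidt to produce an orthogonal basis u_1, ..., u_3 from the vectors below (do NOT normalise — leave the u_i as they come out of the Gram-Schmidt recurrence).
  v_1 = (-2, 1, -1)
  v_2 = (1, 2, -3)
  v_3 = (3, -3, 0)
Orthogonal basis:
  u_1 = (-2, 1, -1)
  u_2 = (2, 3/2, -5/2)
  u_3 = (-6/25, -42/25, -6/5)

Apply the Gram-Schmidt recurrence
  u_1 = v_1
  u_i = v_i − Σ_{j<i} ((v_i · u_j) / (u_j · u_j)) · u_j.

Step by step this gives:
  u_1 = (-2, 1, -1)
  u_2 = (2, 3/2, -5/2)
  u_3 = (-6/25, -42/25, -6/5)

Orthogonality check:
  u_2 · u_1 = 0 (should be 0)
  u_3 · u_1 = 0 (should be 0)
  u_3 · u_2 = 0 (should be 0)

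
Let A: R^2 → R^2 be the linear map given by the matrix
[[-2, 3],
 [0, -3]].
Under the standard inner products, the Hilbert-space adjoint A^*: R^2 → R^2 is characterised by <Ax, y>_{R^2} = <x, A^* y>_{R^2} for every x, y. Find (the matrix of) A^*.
A^* = A^T =
[[-2, 0],
 [3, -3]]

For real matrices with standard dot products, the defining identity <Ax, y> = <x, A^* y> gives (Ax)^T y = x^T (A^*) y, i.e. x^T A^T y = x^T (A^*) y. Since this holds for all x, y, we must have A^* = A^T. Therefore
A^* =
[[-2, 0],
 [3, -3]].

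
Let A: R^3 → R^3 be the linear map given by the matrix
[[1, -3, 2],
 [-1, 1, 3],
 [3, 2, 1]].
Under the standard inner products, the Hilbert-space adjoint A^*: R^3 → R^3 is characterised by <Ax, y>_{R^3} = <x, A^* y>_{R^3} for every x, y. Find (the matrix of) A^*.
A^* = A^T =
[[1, -1, 3],
 [-3, 1, 2],
 [2, 3, 1]]

For real matrices with standard dot products, the defining identity <Ax, y> = <x, A^* y> gives (Ax)^T y = x^T (A^*) y, i.e. x^T A^T y = x^T (A^*) y. Since this holds for all x, y, we must have A^* = A^T. Therefore
A^* =
[[1, -1, 3],
 [-3, 1, 2],
 [2, 3, 1]].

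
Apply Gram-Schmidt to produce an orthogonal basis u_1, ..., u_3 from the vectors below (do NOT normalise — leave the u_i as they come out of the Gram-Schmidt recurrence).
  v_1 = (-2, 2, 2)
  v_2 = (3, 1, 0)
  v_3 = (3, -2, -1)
Orthogonal basis:
  u_1 = (-2, 2, 2)
  u_2 = (7/3, 5/3, 2/3)
  u_3 = (5/26, -15/26, 10/13)

Apply the Gram-Schmidt recurrence
  u_1 = v_1
  u_i = v_i − Σ_{j<i} ((v_i · u_j) / (u_j · u_j)) · u_j.

Step by step this gives:
  u_1 = (-2, 2, 2)
  u_2 = (7/3, 5/3, 2/3)
  u_3 = (5/26, -15/26, 10/13)

Orthogonality check:
  u_2 · u_1 = 0 (should be 0)
  u_3 · u_1 = 0 (should be 0)
  u_3 · u_2 = 0 (should be 0)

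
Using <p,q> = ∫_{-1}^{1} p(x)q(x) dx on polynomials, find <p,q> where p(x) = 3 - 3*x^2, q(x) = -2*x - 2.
<p,q> = -8

Expand the product: p(x)·q(x) = 6*x^3 + 6*x^2 - 6*x - 6.
∫_{-1}^{1} of each monomial x^k gives [2/(k+1) if k even, 0 if k odd]. Integrating term-by-term (or equivalently evaluating the antiderivative F(x) = 3*x^4/2 + 2*x^3 - 3*x^2 - 6*x at the endpoints):
  F(1) − F(−1) = -11/2 − (5/2) = -8.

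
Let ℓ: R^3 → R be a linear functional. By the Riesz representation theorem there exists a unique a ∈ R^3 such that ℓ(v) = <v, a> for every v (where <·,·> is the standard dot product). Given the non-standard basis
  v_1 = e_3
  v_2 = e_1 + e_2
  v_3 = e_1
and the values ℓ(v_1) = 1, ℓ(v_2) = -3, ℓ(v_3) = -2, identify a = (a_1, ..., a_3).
a = (-2, -1, 1)

Write a = (a_1, ..., a_3) in the standard basis. For each basis vector v_i, ℓ(v_i) = <v_i, a> is a linear equation in the a_j's. Collect the n equations into a matrix system V a = ℓ, where row i of V is v_i (expressed in the standard basis). Since V is invertible (lower-triangular with 1s on the diagonal, up to permutation), solve by back-substitution:
  V =
[[0, 0, 1],
 [1, 1, 0],
 [1, 0, 0]]
  V a = (1, -3, -2)
Solving gives a = (-2, -1, 1).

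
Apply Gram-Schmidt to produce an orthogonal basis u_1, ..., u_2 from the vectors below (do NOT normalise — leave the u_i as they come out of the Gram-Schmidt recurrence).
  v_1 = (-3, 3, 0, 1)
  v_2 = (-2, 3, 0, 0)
Orthogonal basis:
  u_1 = (-3, 3, 0, 1)
  u_2 = (7/19, 12/19, 0, -15/19)

Apply the Gram-Schmidt recurrence
  u_1 = v_1
  u_i = v_i − Σ_{j<i} ((v_i · u_j) / (u_j · u_j)) · u_j.

Step by step this gives:
  u_1 = (-3, 3, 0, 1)
  u_2 = (7/19, 12/19, 0, -15/19)

Orthogonality check:
  u_2 · u_1 = 0 (should be 0)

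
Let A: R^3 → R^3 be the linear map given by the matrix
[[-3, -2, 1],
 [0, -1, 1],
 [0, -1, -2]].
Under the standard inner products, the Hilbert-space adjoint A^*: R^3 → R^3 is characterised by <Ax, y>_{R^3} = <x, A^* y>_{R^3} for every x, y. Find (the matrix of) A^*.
A^* = A^T =
[[-3, 0, 0],
 [-2, -1, -1],
 [1, 1, -2]]

For real matrices with standard dot products, the defining identity <Ax, y> = <x, A^* y> gives (Ax)^T y = x^T (A^*) y, i.e. x^T A^T y = x^T (A^*) y. Since this holds for all x, y, we must have A^* = A^T. Therefore
A^* =
[[-3, 0, 0],
 [-2, -1, -1],
 [1, 1, -2]].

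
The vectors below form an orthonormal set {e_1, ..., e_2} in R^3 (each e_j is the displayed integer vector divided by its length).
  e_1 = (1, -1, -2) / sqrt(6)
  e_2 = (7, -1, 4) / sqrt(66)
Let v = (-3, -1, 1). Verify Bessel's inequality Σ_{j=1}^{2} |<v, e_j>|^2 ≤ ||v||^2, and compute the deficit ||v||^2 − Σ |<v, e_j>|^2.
Σ |<v, e_j>|^2 = 72/11; ||v||^2 = 11; deficit = 49/11

Write each e_j = u_j / sqrt(<u_j, u_j>) where u_j is the displayed integer vector. Then <v, e_j> = <v, u_j> / sqrt(<u_j, u_j>), so |<v, e_j>|^2 = <v, u_j>^2 / <u_j, u_j>.
Coefficients: <v, e_1> = -4/sqrt(6), <v, e_2> = -16/sqrt(66).
Square and sum: Σ |<v, e_j>|^2 = 72/11.
Compute ||v||^2 = v·v = 11.
Deficit = 11 − 72/11 = 49/11 ≥ 0, confirming Bessel's inequality. (The deficit equals ||v − Σ <v,e_j> e_j||^2, the squared distance from v to span{e_j}.)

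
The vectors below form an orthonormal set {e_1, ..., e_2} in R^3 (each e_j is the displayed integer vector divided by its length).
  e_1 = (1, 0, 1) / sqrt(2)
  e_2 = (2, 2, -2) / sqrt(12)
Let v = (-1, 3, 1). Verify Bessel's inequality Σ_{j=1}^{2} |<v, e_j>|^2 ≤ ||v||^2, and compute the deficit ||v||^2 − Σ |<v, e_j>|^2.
Σ |<v, e_j>|^2 = 1/3; ||v||^2 = 11; deficit = 32/3

Write each e_j = u_j / sqrt(<u_j, u_j>) where u_j is the displayed integer vector. Then <v, e_j> = <v, u_j> / sqrt(<u_j, u_j>), so |<v, e_j>|^2 = <v, u_j>^2 / <u_j, u_j>.
Coefficients: <v, e_1> = 0/sqrt(2), <v, e_2> = 2/sqrt(12).
Square and sum: Σ |<v, e_j>|^2 = 1/3.
Compute ||v||^2 = v·v = 11.
Deficit = 11 − 1/3 = 32/3 ≥ 0, confirming Bessel's inequality. (The deficit equals ||v − Σ <v,e_j> e_j||^2, the squared distance from v to span{e_j}.)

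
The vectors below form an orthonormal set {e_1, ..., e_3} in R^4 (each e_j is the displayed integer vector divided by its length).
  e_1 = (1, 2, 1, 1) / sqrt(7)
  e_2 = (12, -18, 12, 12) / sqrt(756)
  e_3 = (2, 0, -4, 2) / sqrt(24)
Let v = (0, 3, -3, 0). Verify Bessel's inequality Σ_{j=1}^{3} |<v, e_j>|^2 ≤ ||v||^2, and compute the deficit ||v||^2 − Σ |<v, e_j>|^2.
Σ |<v, e_j>|^2 = 18; ||v||^2 = 18; deficit = 0

Write each e_j = u_j / sqrt(<u_j, u_j>) where u_j is the displayed integer vector. Then <v, e_j> = <v, u_j> / sqrt(<u_j, u_j>), so |<v, e_j>|^2 = <v, u_j>^2 / <u_j, u_j>.
Coefficients: <v, e_1> = 3/sqrt(7), <v, e_2> = -90/sqrt(756), <v, e_3> = 12/sqrt(24).
Square and sum: Σ |<v, e_j>|^2 = 18.
Compute ||v||^2 = v·v = 18.
Deficit = 18 − 18 = 0 ≥ 0, confirming Bessel's inequality. (The deficit equals ||v − Σ <v,e_j> e_j||^2, the squared distance from v to span{e_j}.)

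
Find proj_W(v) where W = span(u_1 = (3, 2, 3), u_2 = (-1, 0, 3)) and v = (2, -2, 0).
proj_W(v) = (19/23, 8/23, -9/23)

Set up U = [u_1 | ... | u_2] ∈ R^(3×2). The projector onto W = col(U) is P = U (U^T U)^(-1) U^T.
Compute U^T U =
  [22, 6]
  [6, 10],
and U^T v = (2, -2).
Solve U^T U · c = U^T v for the coefficients: c = (4/23, -7/23). The projection is proj_W(v) = U c.
Check: (v - proj_W(v)) · u_1 = 0  (should be 0).
Check: (v - proj_W(v)) · u_2 = 0  (should be 0).
Result: proj_W(v) = (19/23, 8/23, -9/23).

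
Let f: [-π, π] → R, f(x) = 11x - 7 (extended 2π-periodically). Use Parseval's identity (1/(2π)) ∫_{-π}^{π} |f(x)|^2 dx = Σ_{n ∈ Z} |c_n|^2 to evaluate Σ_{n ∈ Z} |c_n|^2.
Σ |c_n|^2 = 121π^2/3 + 49

Expand and integrate term by term over [-π, π]:
  ∫ (11x)^2 dx = 121·(2π^3/3); ∫ 2·11·(-7)·x dx = 0 (odd integrand); ∫ (-7)^2 dx = 49·2π.
So (1/(2π)) ∫_{-π}^{π} (11x - 7)^2 dx = 121π^2/3 + 49 = 121π^2/3 + 49.
Parseval ⇒ Σ |c_n|^2 = 121π^2/3 + 49.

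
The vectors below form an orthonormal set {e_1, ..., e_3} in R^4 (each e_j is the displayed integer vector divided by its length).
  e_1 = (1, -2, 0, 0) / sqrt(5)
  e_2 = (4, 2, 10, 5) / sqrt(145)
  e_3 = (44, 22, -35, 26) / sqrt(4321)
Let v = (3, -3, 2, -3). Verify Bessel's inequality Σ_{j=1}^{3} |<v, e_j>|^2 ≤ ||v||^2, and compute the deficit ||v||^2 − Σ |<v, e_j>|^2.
Σ |<v, e_j>|^2 = 2770/149; ||v||^2 = 31; deficit = 1849/149

Write each e_j = u_j / sqrt(<u_j, u_j>) where u_j is the displayed integer vector. Then <v, e_j> = <v, u_j> / sqrt(<u_j, u_j>), so |<v, e_j>|^2 = <v, u_j>^2 / <u_j, u_j>.
Coefficients: <v, e_1> = 9/sqrt(5), <v, e_2> = 11/sqrt(145), <v, e_3> = -82/sqrt(4321).
Square and sum: Σ |<v, e_j>|^2 = 2770/149.
Compute ||v||^2 = v·v = 31.
Deficit = 31 − 2770/149 = 1849/149 ≥ 0, confirming Bessel's inequality. (The deficit equals ||v − Σ <v,e_j> e_j||^2, the squared distance from v to span{e_j}.)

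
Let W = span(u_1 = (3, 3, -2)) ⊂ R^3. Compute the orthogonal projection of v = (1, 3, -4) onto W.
proj_W(v) = (30/11, 30/11, -20/11)

Set up U = [u_1 | ... | u_1] ∈ R^(3×1). The projector onto W = col(U) is P = U (U^T U)^(-1) U^T.
Compute U^T U =
  [22],
and U^T v = (20).
Solve U^T U · c = U^T v for the coefficients: c = (10/11). The projection is proj_W(v) = U c.
Check: (v - proj_W(v)) · u_1 = 0  (should be 0).
Result: proj_W(v) = (30/11, 30/11, -20/11).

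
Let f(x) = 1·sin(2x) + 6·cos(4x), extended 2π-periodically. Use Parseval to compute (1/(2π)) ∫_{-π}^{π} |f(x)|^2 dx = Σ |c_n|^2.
Σ |c_n|^2 = 37/2

Expand |f|^2 and use orthogonality of {sin(nx), cos(mx)} on [-π, π]:
  ∫_{-π}^{π} sin(nx)^2 dx = π, ∫ cos(mx)^2 dx = π, and cross terms integrate to 0.
So ∫_{-π}^{π} f(x)^2 dx = 1^2 · π + 6^2 · π = (1 + 36)π.
Divide by 2π: (1 + 36)/2 = 37/2.
By Parseval, this equals Σ |c_n|^2.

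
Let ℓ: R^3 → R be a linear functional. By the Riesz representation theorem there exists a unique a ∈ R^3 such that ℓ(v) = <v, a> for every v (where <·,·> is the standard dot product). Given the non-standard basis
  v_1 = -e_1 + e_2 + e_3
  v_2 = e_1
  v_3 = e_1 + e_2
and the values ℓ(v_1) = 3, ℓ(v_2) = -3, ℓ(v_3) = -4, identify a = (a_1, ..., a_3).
a = (-3, -1, 1)

Write a = (a_1, ..., a_3) in the standard basis. For each basis vector v_i, ℓ(v_i) = <v_i, a> is a linear equation in the a_j's. Collect the n equations into a matrix system V a = ℓ, where row i of V is v_i (expressed in the standard basis). Since V is invertible (lower-triangular with 1s on the diagonal, up to permutation), solve by back-substitution:
  V =
[[-1, 1, 1],
 [1, 0, 0],
 [1, 1, 0]]
  V a = (3, -3, -4)
Solving gives a = (-3, -1, 1).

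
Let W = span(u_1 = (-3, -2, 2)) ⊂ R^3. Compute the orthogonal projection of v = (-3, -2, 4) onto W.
proj_W(v) = (-63/17, -42/17, 42/17)

Set up U = [u_1 | ... | u_1] ∈ R^(3×1). The projector onto W = col(U) is P = U (U^T U)^(-1) U^T.
Compute U^T U =
  [17],
and U^T v = (21).
Solve U^T U · c = U^T v for the coefficients: c = (21/17). The projection is proj_W(v) = U c.
Check: (v - proj_W(v)) · u_1 = 0  (should be 0).
Result: proj_W(v) = (-63/17, -42/17, 42/17).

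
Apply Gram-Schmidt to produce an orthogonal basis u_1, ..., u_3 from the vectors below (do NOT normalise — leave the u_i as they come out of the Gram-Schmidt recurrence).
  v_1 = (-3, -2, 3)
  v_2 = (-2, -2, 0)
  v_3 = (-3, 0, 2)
Orthogonal basis:
  u_1 = (-3, -2, 3)
  u_2 = (-7/11, -12/11, -15/11)
  u_3 = (-21/19, 21/19, -7/19)

Apply the Gram-Schmidt recurrence
  u_1 = v_1
  u_i = v_i − Σ_{j<i} ((v_i · u_j) / (u_j · u_j)) · u_j.

Step by step this gives:
  u_1 = (-3, -2, 3)
  u_2 = (-7/11, -12/11, -15/11)
  u_3 = (-21/19, 21/19, -7/19)

Orthogonality check:
  u_2 · u_1 = 0 (should be 0)
  u_3 · u_1 = 0 (should be 0)
  u_3 · u_2 = 0 (should be 0)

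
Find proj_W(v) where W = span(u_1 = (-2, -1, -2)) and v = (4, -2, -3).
proj_W(v) = (0, 0, 0)

Set up U = [u_1 | ... | u_1] ∈ R^(3×1). The projector onto W = col(U) is P = U (U^T U)^(-1) U^T.
Compute U^T U =
  [9],
and U^T v = (0).
Solve U^T U · c = U^T v for the coefficients: c = (0). The projection is proj_W(v) = U c.
Check: (v - proj_W(v)) · u_1 = 0  (should be 0).
Result: proj_W(v) = (0, 0, 0).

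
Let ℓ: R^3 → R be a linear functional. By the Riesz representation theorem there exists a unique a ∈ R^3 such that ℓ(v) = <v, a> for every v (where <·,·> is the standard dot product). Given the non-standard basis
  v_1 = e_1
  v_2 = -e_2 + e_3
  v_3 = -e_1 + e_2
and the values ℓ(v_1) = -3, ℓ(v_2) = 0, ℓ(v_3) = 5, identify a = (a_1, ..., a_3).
a = (-3, 2, 2)

Write a = (a_1, ..., a_3) in the standard basis. For each basis vector v_i, ℓ(v_i) = <v_i, a> is a linear equation in the a_j's. Collect the n equations into a matrix system V a = ℓ, where row i of V is v_i (expressed in the standard basis). Since V is invertible (lower-triangular with 1s on the diagonal, up to permutation), solve by back-substitution:
  V =
[[1, 0, 0],
 [0, -1, 1],
 [-1, 1, 0]]
  V a = (-3, 0, 5)
Solving gives a = (-3, 2, 2).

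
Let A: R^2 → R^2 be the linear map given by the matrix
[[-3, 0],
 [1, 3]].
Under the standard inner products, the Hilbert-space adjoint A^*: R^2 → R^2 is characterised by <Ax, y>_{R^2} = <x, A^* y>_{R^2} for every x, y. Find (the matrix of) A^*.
A^* = A^T =
[[-3, 1],
 [0, 3]]

For real matrices with standard dot products, the defining identity <Ax, y> = <x, A^* y> gives (Ax)^T y = x^T (A^*) y, i.e. x^T A^T y = x^T (A^*) y. Since this holds for all x, y, we must have A^* = A^T. Therefore
A^* =
[[-3, 1],
 [0, 3]].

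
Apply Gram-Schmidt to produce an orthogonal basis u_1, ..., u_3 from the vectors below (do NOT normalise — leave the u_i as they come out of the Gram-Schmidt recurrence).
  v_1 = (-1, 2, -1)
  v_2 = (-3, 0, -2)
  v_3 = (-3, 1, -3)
Orthogonal basis:
  u_1 = (-1, 2, -1)
  u_2 = (-13/6, -5/3, -7/6)
  u_3 = (20/53, -5/53, -30/53)

Apply the Gram-Schmidt recurrence
  u_1 = v_1
  u_i = v_i − Σ_{j<i} ((v_i · u_j) / (u_j · u_j)) · u_j.

Step by step this gives:
  u_1 = (-1, 2, -1)
  u_2 = (-13/6, -5/3, -7/6)
  u_3 = (20/53, -5/53, -30/53)

Orthogonality check:
  u_2 · u_1 = 0 (should be 0)
  u_3 · u_1 = 0 (should be 0)
  u_3 · u_2 = 0 (should be 0)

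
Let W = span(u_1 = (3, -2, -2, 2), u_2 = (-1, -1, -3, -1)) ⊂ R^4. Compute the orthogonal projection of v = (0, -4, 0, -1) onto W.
proj_W(v) = (28/81, -67/81, -125/81, 1/9)

Set up U = [u_1 | ... | u_2] ∈ R^(4×2). The projector onto W = col(U) is P = U (U^T U)^(-1) U^T.
Compute U^T U =
  [21, 3]
  [3, 12],
and U^T v = (6, 5).
Solve U^T U · c = U^T v for the coefficients: c = (19/81, 29/81). The projection is proj_W(v) = U c.
Check: (v - proj_W(v)) · u_1 = 0  (should be 0).
Check: (v - proj_W(v)) · u_2 = 0  (should be 0).
Result: proj_W(v) = (28/81, -67/81, -125/81, 1/9).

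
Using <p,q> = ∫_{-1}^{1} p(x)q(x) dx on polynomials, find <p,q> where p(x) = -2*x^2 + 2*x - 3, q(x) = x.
<p,q> = 4/3

Expand the product: p(x)·q(x) = -2*x^3 + 2*x^2 - 3*x.
∫_{-1}^{1} of each monomial x^k gives [2/(k+1) if k even, 0 if k odd]. Integrating term-by-term (or equivalently evaluating the antiderivative F(x) = -x^4/2 + 2*x^3/3 - 3*x^2/2 at the endpoints):
  F(1) − F(−1) = -4/3 − (-8/3) = 4/3.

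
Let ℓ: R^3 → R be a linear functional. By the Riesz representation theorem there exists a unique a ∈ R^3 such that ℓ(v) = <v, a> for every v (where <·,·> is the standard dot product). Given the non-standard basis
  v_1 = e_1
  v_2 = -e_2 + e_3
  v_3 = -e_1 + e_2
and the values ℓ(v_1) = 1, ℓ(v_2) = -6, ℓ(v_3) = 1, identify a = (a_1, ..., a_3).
a = (1, 2, -4)

Write a = (a_1, ..., a_3) in the standard basis. For each basis vector v_i, ℓ(v_i) = <v_i, a> is a linear equation in the a_j's. Collect the n equations into a matrix system V a = ℓ, where row i of V is v_i (expressed in the standard basis). Since V is invertible (lower-triangular with 1s on the diagonal, up to permutation), solve by back-substitution:
  V =
[[1, 0, 0],
 [0, -1, 1],
 [-1, 1, 0]]
  V a = (1, -6, 1)
Solving gives a = (1, 2, -4).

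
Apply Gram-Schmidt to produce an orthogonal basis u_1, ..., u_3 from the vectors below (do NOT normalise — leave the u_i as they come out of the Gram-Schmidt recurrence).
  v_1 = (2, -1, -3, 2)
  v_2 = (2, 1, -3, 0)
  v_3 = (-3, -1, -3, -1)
Orthogonal basis:
  u_1 = (2, -1, -3, 2)
  u_2 = (2/3, 5/3, -1, -4/3)
  u_3 = (-89/27, -29/27, -23/9, -29/27)

Apply the Gram-Schmidt recurrence
  u_1 = v_1
  u_i = v_i − Σ_{j<i} ((v_i · u_j) / (u_j · u_j)) · u_j.

Step by step this gives:
  u_1 = (2, -1, -3, 2)
  u_2 = (2/3, 5/3, -1, -4/3)
  u_3 = (-89/27, -29/27, -23/9, -29/27)

Orthogonality check:
  u_2 · u_1 = 0 (should be 0)
  u_3 · u_1 = 0 (should be 0)
  u_3 · u_2 = 0 (should be 0)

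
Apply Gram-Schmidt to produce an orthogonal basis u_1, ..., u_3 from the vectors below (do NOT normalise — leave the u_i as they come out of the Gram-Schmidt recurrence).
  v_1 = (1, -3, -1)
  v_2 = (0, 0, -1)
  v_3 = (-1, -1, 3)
Orthogonal basis:
  u_1 = (1, -3, -1)
  u_2 = (-1/11, 3/11, -10/11)
  u_3 = (-6/5, -2/5, 0)

Apply the Gram-Schmidt recurrence
  u_1 = v_1
  u_i = v_i − Σ_{j<i} ((v_i · u_j) / (u_j · u_j)) · u_j.

Step by step this gives:
  u_1 = (1, -3, -1)
  u_2 = (-1/11, 3/11, -10/11)
  u_3 = (-6/5, -2/5, 0)

Orthogonality check:
  u_2 · u_1 = 0 (should be 0)
  u_3 · u_1 = 0 (should be 0)
  u_3 · u_2 = 0 (should be 0)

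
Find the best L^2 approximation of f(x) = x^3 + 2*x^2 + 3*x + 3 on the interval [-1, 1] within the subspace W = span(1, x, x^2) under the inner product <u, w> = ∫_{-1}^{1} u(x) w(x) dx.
g(x) = 2*x^2 + 18*x/5 + 3

The best approximation g ∈ W is the orthogonal projection of f onto W. Writing g = a_0 + a_1 x + a_2 x^2, the coefficients solve the normal equations G · a = b where
  G_{ij} = <φ_i, φ_j> and b_i = <f, φ_i>, with φ_0 = 1, φ_1 = x, φ_2 = x^2.
G =
  [2, 0, 2/3]
  [0, 2/3, 0]
  [2/3, 0, 2/5],
b = (22/3, 12/5, 14/5).
Solving gives a_0 = 3, a_1 = 18/5, a_2 = 2, so
  g(x) = 2*x^2 + 18*x/5 + 3.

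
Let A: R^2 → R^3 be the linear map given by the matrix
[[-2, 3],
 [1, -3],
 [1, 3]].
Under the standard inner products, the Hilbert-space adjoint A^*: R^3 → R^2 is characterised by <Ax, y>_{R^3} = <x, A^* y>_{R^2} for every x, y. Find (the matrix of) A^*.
A^* = A^T =
[[-2, 1, 1],
 [3, -3, 3]]

For real matrices with standard dot products, the defining identity <Ax, y> = <x, A^* y> gives (Ax)^T y = x^T (A^*) y, i.e. x^T A^T y = x^T (A^*) y. Since this holds for all x, y, we must have A^* = A^T. Therefore
A^* =
[[-2, 1, 1],
 [3, -3, 3]].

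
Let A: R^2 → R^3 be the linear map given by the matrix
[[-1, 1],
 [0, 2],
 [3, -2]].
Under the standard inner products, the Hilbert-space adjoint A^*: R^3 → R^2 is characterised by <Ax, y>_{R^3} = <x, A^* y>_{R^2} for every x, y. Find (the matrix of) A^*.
A^* = A^T =
[[-1, 0, 3],
 [1, 2, -2]]

For real matrices with standard dot products, the defining identity <Ax, y> = <x, A^* y> gives (Ax)^T y = x^T (A^*) y, i.e. x^T A^T y = x^T (A^*) y. Since this holds for all x, y, we must have A^* = A^T. Therefore
A^* =
[[-1, 0, 3],
 [1, 2, -2]].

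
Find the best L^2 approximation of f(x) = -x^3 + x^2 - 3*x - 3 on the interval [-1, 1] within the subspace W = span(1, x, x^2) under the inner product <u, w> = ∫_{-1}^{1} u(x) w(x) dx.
g(x) = x^2 - 18*x/5 - 3

The best approximation g ∈ W is the orthogonal projection of f onto W. Writing g = a_0 + a_1 x + a_2 x^2, the coefficients solve the normal equations G · a = b where
  G_{ij} = <φ_i, φ_j> and b_i = <f, φ_i>, with φ_0 = 1, φ_1 = x, φ_2 = x^2.
G =
  [2, 0, 2/3]
  [0, 2/3, 0]
  [2/3, 0, 2/5],
b = (-16/3, -12/5, -8/5).
Solving gives a_0 = -3, a_1 = -18/5, a_2 = 1, so
  g(x) = x^2 - 18*x/5 - 3.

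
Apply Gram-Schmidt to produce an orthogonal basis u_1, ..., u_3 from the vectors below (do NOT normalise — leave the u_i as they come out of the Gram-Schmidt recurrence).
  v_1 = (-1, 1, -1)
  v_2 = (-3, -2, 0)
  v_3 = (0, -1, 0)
Orthogonal basis:
  u_1 = (-1, 1, -1)
  u_2 = (-8/3, -7/3, 1/3)
  u_3 = (3/19, -9/38, -15/38)

Apply the Gram-Schmidt recurrence
  u_1 = v_1
  u_i = v_i − Σ_{j<i} ((v_i · u_j) / (u_j · u_j)) · u_j.

Step by step this gives:
  u_1 = (-1, 1, -1)
  u_2 = (-8/3, -7/3, 1/3)
  u_3 = (3/19, -9/38, -15/38)

Orthogonality check:
  u_2 · u_1 = 0 (should be 0)
  u_3 · u_1 = 0 (should be 0)
  u_3 · u_2 = 0 (should be 0)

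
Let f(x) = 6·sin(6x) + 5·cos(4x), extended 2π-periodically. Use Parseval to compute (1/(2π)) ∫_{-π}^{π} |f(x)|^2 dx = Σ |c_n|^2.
Σ |c_n|^2 = 61/2

Expand |f|^2 and use orthogonality of {sin(nx), cos(mx)} on [-π, π]:
  ∫_{-π}^{π} sin(nx)^2 dx = π, ∫ cos(mx)^2 dx = π, and cross terms integrate to 0.
So ∫_{-π}^{π} f(x)^2 dx = 6^2 · π + 5^2 · π = (36 + 25)π.
Divide by 2π: (36 + 25)/2 = 61/2.
By Parseval, this equals Σ |c_n|^2.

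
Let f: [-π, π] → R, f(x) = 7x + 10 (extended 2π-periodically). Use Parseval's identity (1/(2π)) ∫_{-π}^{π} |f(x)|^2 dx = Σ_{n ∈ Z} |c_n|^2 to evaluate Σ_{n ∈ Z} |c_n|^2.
Σ |c_n|^2 = 49π^2/3 + 100

Expand and integrate term by term over [-π, π]:
  ∫ (7x)^2 dx = 49·(2π^3/3); ∫ 2·7·(10)·x dx = 0 (odd integrand); ∫ 10^2 dx = 100·2π.
So (1/(2π)) ∫_{-π}^{π} (7x + 10)^2 dx = 49π^2/3 + 100 = 49π^2/3 + 100.
Parseval ⇒ Σ |c_n|^2 = 49π^2/3 + 100.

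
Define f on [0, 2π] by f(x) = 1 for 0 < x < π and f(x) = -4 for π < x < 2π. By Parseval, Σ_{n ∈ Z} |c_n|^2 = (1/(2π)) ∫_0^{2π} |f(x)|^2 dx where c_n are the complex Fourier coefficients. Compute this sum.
Σ |c_n|^2 = 17/2

Parseval equates the L^2 energy of f (normalised by 1/(2π)) with the ℓ^2 sum of its Fourier coefficients: (1/(2π)) ∫_0^{2π} |f|^2 = Σ |c_n|^2.
Compute the left side: (1/(2π)) [∫_0^π 1^2 dx + ∫_π^{2π} (-4)^2 dx] = (1/(2π)) · (1π + 16π) = (1 + 16)/2 = 17/2.
So Σ_{n ∈ Z} |c_n|^2 = 17/2.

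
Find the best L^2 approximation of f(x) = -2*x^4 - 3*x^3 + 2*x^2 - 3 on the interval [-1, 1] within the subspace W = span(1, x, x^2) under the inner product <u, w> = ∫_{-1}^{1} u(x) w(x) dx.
g(x) = 2*x^2/7 - 9*x/5 - 99/35

The best approximation g ∈ W is the orthogonal projection of f onto W. Writing g = a_0 + a_1 x + a_2 x^2, the coefficients solve the normal equations G · a = b where
  G_{ij} = <φ_i, φ_j> and b_i = <f, φ_i>, with φ_0 = 1, φ_1 = x, φ_2 = x^2.
G =
  [2, 0, 2/3]
  [0, 2/3, 0]
  [2/3, 0, 2/5],
b = (-82/15, -6/5, -62/35).
Solving gives a_0 = -99/35, a_1 = -9/5, a_2 = 2/7, so
  g(x) = 2*x^2/7 - 9*x/5 - 99/35.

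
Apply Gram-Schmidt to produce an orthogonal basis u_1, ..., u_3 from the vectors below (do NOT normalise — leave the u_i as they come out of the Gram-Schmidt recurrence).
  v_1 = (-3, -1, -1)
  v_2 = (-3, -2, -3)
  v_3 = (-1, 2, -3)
Orthogonal basis:
  u_1 = (-3, -1, -1)
  u_2 = (9/11, -8/11, -19/11)
  u_3 = (-11/23, 66/23, -33/23)

Apply the Gram-Schmidt recurrence
  u_1 = v_1
  u_i = v_i − Σ_{j<i} ((v_i · u_j) / (u_j · u_j)) · u_j.

Step by step this gives:
  u_1 = (-3, -1, -1)
  u_2 = (9/11, -8/11, -19/11)
  u_3 = (-11/23, 66/23, -33/23)

Orthogonality check:
  u_2 · u_1 = 0 (should be 0)
  u_3 · u_1 = 0 (should be 0)
  u_3 · u_2 = 0 (should be 0)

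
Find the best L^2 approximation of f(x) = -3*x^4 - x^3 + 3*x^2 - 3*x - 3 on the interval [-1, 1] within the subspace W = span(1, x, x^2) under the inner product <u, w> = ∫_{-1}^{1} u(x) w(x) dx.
g(x) = 3*x^2/7 - 18*x/5 - 96/35

The best approximation g ∈ W is the orthogonal projection of f onto W. Writing g = a_0 + a_1 x + a_2 x^2, the coefficients solve the normal equations G · a = b where
  G_{ij} = <φ_i, φ_j> and b_i = <f, φ_i>, with φ_0 = 1, φ_1 = x, φ_2 = x^2.
G =
  [2, 0, 2/3]
  [0, 2/3, 0]
  [2/3, 0, 2/5],
b = (-26/5, -12/5, -58/35).
Solving gives a_0 = -96/35, a_1 = -18/5, a_2 = 3/7, so
  g(x) = 3*x^2/7 - 18*x/5 - 96/35.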